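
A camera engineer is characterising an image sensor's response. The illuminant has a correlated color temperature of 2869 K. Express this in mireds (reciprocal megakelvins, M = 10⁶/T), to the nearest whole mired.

M = 10⁶ / 2869 = 348.554 → 349 mireds.

349 mireds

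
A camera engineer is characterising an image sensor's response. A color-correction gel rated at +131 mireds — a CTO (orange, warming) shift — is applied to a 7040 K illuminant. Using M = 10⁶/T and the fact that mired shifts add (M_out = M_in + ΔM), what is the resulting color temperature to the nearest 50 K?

M_in = 10⁶/7040 = 142.05 mireds.
M_out = 142.05 + (+131) = 273.05 mireds.
T_out = 10⁶/273.05 = 3662.4 K → 3650 K.

3650 K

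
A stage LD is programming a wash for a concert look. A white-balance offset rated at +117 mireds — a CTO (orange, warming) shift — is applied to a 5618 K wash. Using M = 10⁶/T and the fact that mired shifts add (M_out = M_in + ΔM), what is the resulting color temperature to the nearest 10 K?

M_in = 10⁶/5618 = 178.00 mireds.
M_out = 178.00 + (+117) = 295.00 mireds.
T_out = 10⁶/295.00 = 3389.8 K → 3390 K.

3390 K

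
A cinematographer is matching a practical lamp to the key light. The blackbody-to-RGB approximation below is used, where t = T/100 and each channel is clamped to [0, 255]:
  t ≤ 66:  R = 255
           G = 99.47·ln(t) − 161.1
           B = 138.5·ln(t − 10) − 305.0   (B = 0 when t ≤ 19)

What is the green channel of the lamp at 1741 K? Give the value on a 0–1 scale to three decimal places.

t = 1741/100 = 17.41; the t ≤ 66 branch applies.
G = 99.47·ln 17.41 − 161.1 = 99.47·2.8570 − 161.1 = 123.090.
On a 0–1 scale: 123.090/255 = 0.4827 → 0.483.

0.483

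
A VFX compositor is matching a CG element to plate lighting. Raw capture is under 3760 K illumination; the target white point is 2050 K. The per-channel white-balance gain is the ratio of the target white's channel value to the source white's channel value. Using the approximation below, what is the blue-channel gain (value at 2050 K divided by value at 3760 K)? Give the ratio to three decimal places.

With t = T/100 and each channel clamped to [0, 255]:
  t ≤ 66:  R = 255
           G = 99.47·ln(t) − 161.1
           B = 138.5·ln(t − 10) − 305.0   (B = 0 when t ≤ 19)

0.134

At 3760 K (t = 37.6):
  B = 138.5·ln(37.6 − 10) − 305.0 = 138.5·ln 27.6 − 305.0 = 138.5·3.3178 − 305.0 = 154.517.
At 2050 K (t = 20.5):
  B = 138.5·ln(20.5 − 10) − 305.0 = 138.5·ln 10.5 − 305.0 = 138.5·2.3514 − 305.0 = 20.665.
Gain = 20.665 / 154.517 = 0.1337 → 0.134.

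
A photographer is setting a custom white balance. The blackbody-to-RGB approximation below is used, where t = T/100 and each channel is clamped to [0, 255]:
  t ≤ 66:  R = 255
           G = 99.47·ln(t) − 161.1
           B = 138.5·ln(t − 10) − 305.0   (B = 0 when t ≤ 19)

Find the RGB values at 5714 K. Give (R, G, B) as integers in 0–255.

t = 5714/100 = 57.14; the t ≤ 66 branch applies.
R = 255 by definition for t ≤ 66.
G = 99.47·ln 57.14 − 161.1 = 99.47·4.0455 − 161.1 = 241.306.
B = 138.5·ln(57.14 − 10) − 305.0 = 138.5·ln 47.14 − 305.0 = 138.5·3.8531 − 305.0 = 228.657.
Rounded: (255, 241, 229).

(255, 241, 229)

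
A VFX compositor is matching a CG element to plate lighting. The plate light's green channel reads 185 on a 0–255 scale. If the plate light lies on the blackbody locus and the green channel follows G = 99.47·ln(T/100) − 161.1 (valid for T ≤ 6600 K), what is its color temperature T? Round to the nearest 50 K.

3250 K

ln t = (185 + 161.1) / 99.47 = 3.4794.
t = e^3.4794 = 32.442.
T = 100·t = 3244 K → 3250 K to the nearest 50 K.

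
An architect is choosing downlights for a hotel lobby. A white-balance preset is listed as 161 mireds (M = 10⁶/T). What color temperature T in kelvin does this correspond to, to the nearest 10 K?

6210 K

T = 10⁶ / 161 = 6211.18 K → 6210 K.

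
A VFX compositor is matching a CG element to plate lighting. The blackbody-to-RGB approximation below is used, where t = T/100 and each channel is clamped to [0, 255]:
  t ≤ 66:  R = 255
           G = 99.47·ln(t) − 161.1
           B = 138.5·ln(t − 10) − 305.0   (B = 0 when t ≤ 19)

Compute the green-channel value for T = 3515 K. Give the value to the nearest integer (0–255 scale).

t = 3515/100 = 35.15; the t ≤ 66 branch applies.
G = 99.47·ln 35.15 − 161.1 = 99.47·3.5596 − 161.1 = 192.976.
Rounded: 193.

193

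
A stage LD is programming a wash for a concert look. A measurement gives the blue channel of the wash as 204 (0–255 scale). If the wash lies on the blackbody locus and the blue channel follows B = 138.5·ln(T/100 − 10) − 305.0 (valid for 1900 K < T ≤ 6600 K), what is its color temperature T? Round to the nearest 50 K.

ln(t − 10) = (204 + 305.0) / 138.5 = 3.6751.
t − 10 = e^3.6751 = 39.452, so t = 49.452.
T = 100·t = 4945 K → 4950 K to the nearest 50 K.

4950 K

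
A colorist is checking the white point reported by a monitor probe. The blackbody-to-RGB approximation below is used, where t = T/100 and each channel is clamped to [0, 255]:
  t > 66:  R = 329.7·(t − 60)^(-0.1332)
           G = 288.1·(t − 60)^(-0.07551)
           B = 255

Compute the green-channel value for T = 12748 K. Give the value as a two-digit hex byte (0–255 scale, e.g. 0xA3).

t = 12748/100 = 127.48; the t > 66 branch applies.
G = 288.1·(127.48 − 60)^(-0.07551) = 288.1·67.48^(-0.07551) = 288.1·0.72758 = 209.615.
Rounded: 210; in hex, 0xD2.

0xD2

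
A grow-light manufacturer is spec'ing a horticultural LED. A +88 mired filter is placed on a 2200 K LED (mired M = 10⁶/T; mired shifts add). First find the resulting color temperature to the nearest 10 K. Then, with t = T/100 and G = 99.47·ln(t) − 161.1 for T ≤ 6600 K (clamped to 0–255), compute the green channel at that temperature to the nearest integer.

M_in = 10⁶/2200 = 454.55; M_out = 454.55 + (+88) = 542.55.
T_out = 10⁶/542.55 = 1843.2 K → 1840 K; t = 18.4.
G = 99.47·ln 18.4 − 161.1 = 99.47·2.9124 − 161.1 = 128.592.
Rounded: 129.

129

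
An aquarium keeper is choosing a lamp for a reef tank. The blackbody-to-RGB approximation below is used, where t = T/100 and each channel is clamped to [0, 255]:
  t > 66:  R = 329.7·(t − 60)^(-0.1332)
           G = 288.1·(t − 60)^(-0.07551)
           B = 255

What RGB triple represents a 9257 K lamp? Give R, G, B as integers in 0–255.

t = 9257/100 = 92.57; the t > 66 branch applies.
R = 329.7·(92.57 − 60)^(-0.1332) = 329.7·32.57^(-0.1332) = 329.7·0.62877 = 207.306.
G = 288.1·(92.57 − 60)^(-0.07551) = 288.1·32.57^(-0.07551) = 288.1·0.76872 = 221.468.
B = 255 by definition for t > 66.
Rounded: (207, 221, 255).

R=207, G=221, B=255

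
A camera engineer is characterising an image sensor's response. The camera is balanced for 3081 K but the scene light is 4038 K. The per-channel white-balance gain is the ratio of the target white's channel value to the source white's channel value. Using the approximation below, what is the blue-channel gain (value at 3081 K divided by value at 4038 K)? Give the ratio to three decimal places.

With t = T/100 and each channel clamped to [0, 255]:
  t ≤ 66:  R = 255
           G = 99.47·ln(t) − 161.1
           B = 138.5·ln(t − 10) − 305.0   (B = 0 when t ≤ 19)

0.688

At 4038 K (t = 40.38):
  B = 138.5·ln(40.38 − 10) − 305.0 = 138.5·ln 30.38 − 305.0 = 138.5·3.4138 − 305.0 = 167.809.
At 3081 K (t = 30.81):
  B = 138.5·ln(30.81 − 10) − 305.0 = 138.5·ln 20.81 − 305.0 = 138.5·3.0354 − 305.0 = 115.408.
Gain = 115.408 / 167.809 = 0.6877 → 0.688.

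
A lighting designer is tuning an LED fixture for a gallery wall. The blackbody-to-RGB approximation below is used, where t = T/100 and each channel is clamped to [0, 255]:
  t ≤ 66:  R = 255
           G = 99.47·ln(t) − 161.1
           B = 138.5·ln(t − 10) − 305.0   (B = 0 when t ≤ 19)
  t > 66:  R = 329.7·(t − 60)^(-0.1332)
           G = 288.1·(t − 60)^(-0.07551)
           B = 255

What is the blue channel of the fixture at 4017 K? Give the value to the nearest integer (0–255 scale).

167

t = 4017/100 = 40.17; the t ≤ 66 branch applies.
B = 138.5·ln(40.17 − 10) − 305.0 = 138.5·ln 30.17 − 305.0 = 138.5·3.4068 − 305.0 = 166.848.
Rounded: 167.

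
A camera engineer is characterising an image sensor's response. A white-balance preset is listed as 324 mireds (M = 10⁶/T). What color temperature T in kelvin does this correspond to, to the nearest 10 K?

T = 10⁶ / 324 = 3086.42 K → 3090 K.

3090 K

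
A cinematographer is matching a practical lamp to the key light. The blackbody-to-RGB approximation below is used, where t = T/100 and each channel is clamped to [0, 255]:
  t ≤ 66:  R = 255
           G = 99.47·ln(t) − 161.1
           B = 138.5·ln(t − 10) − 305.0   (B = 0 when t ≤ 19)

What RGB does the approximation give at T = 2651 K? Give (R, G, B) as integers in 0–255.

t = 2651/100 = 26.51; the t ≤ 66 branch applies.
R = 255 by definition for t ≤ 66.
G = 99.47·ln 26.51 − 161.1 = 99.47·3.2775 − 161.1 = 164.915.
B = 138.5·ln(26.51 − 10) − 305.0 = 138.5·ln 16.51 − 305.0 = 138.5·2.8040 − 305.0 = 83.349.
Rounded: (255, 165, 83).

(255, 165, 83)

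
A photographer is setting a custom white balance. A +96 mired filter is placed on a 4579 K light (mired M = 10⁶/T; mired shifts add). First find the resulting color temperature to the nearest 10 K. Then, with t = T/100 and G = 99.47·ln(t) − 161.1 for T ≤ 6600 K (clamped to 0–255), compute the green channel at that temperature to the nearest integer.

M_in = 10⁶/4579 = 218.39; M_out = 218.39 + (+96) = 314.39.
T_out = 10⁶/314.39 = 3180.8 K → 3180 K; t = 31.8.
G = 99.47·ln 31.8 − 161.1 = 99.47·3.4595 − 161.1 = 183.013.
Rounded: 183.

183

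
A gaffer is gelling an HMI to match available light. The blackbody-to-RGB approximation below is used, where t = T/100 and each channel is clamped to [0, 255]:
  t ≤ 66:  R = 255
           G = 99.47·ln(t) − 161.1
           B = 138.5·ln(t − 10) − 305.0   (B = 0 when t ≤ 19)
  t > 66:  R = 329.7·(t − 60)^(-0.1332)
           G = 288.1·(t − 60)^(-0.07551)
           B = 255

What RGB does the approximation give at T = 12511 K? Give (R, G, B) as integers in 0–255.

(189, 210, 255)

t = 12511/100 = 125.11; the t > 66 branch applies.
R = 329.7·(125.11 − 60)^(-0.1332) = 329.7·65.11^(-0.1332) = 329.7·0.57335 = 189.035.
G = 288.1·(125.11 − 60)^(-0.07551) = 288.1·65.11^(-0.07551) = 288.1·0.72954 = 210.182.
B = 255 by definition for t > 66.
Rounded: (189, 210, 255).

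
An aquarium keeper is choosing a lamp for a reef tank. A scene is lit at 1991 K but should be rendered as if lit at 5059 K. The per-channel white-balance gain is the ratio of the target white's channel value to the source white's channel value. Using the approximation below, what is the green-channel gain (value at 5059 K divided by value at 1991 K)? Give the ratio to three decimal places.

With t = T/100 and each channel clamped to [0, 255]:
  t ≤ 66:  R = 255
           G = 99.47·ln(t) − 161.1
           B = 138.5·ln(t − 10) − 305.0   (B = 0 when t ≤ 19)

1.680

At 1991 K (t = 19.91):
  G = 99.47·ln 19.91 − 161.1 = 99.47·2.9912 − 161.1 = 136.437.
At 5059 K (t = 50.59):
  G = 99.47·ln 50.59 − 161.1 = 99.47·3.9238 − 161.1 = 229.196.
Gain = 229.196 / 136.437 = 1.6799 → 1.680.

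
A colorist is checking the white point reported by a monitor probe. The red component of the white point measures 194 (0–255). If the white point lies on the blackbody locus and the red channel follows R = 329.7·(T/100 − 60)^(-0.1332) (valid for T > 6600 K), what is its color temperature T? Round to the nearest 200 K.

11400 K

(t − 60)^(-0.1332) = 194/329.7 = 0.58841.
t − 60 = 0.58841^(1/-0.1332) = 0.58841^(-7.508) = 53.593, so t = 113.593.
T = 100·t = 11359 K → 11400 K to the nearest 200 K.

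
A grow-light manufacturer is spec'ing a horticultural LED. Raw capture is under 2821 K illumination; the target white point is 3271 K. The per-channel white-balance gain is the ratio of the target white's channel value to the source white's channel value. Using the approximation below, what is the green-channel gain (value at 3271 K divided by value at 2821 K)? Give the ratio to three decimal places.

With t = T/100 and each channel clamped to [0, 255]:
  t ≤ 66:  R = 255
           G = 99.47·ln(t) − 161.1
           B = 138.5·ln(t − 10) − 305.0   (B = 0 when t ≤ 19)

At 2821 K (t = 28.21):
  G = 99.47·ln 28.21 − 161.1 = 99.47·3.3397 − 161.1 = 171.098.
At 3271 K (t = 32.71):
  G = 99.47·ln 32.71 − 161.1 = 99.47·3.4877 − 161.1 = 185.820.
Gain = 185.820 / 171.098 = 1.0860 → 1.086.

1.086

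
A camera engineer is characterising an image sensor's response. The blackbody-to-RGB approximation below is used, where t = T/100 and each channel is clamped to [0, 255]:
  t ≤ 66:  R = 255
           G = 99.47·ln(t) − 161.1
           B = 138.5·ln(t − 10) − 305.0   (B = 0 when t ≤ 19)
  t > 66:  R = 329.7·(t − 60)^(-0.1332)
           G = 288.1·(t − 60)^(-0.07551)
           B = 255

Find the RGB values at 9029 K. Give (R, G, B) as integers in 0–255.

t = 9029/100 = 90.29; the t > 66 branch applies.
R = 329.7·(90.29 − 60)^(-0.1332) = 329.7·30.29^(-0.1332) = 329.7·0.63488 = 209.320.
G = 288.1·(90.29 − 60)^(-0.07551) = 288.1·30.29^(-0.07551) = 288.1·0.77294 = 222.685.
B = 255 by definition for t > 66.
Rounded: (209, 223, 255).

(209, 223, 255)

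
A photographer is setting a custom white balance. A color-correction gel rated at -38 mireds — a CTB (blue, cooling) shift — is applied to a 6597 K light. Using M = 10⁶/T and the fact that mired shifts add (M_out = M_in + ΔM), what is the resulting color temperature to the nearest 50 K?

M_in = 10⁶/6597 = 151.58 mireds.
M_out = 151.58 + (-38) = 113.58 mireds.
T_out = 10⁶/113.58 = 8804.1 K → 8800 K.

8800 K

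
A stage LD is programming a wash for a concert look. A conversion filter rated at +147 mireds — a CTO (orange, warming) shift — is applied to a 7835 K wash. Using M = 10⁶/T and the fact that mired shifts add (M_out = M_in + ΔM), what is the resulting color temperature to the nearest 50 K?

M_in = 10⁶/7835 = 127.63 mireds.
M_out = 127.63 + (+147) = 274.63 mireds.
T_out = 10⁶/274.63 = 3641.2 K → 3650 K.

3650 K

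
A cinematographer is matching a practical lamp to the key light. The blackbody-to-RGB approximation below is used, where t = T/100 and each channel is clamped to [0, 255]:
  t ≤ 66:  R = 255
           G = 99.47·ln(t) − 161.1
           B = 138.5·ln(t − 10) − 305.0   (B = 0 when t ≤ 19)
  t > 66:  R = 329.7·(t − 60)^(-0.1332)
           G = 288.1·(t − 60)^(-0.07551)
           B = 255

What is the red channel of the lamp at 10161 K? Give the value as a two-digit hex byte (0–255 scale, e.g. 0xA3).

t = 10161/100 = 101.61; the t > 66 branch applies.
R = 329.7·(101.61 − 60)^(-0.1332) = 329.7·41.61^(-0.1332) = 329.7·0.60859 = 200.651.
Rounded: 201; in hex, 0xC9.

0xC9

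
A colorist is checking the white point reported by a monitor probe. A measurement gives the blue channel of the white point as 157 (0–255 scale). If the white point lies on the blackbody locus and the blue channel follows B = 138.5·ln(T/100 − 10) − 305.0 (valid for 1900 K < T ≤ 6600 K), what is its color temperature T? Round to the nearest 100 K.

3800 K

ln(t − 10) = (157 + 305.0) / 138.5 = 3.3357.
t − 10 = e^3.3357 = 28.099, so t = 38.099.
T = 100·t = 3810 K → 3800 K to the nearest 100 K.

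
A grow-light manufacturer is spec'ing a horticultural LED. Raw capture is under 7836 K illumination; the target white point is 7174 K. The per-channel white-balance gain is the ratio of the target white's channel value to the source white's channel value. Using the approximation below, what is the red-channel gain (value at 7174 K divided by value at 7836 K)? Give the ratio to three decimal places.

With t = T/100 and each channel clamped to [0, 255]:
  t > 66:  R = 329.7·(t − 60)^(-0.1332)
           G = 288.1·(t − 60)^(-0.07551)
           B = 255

1.061

At 7836 K (t = 78.36):
  R = 329.7·(78.36 − 60)^(-0.1332) = 329.7·18.36^(-0.1332) = 329.7·0.67866 = 223.754.
At 7174 K (t = 71.74):
  R = 329.7·(71.74 − 60)^(-0.1332) = 329.7·11.74^(-0.1332) = 329.7·0.72031 = 237.487.
Gain = 237.487 / 223.754 = 1.0614 → 1.061.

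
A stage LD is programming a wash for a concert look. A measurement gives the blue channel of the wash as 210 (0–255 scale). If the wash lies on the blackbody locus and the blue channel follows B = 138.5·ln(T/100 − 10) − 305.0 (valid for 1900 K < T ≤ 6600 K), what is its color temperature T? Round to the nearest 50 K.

ln(t − 10) = (210 + 305.0) / 138.5 = 3.7184.
t − 10 = e^3.7184 = 41.199, so t = 51.199.
T = 100·t = 5120 K → 5100 K to the nearest 50 K.

5100 K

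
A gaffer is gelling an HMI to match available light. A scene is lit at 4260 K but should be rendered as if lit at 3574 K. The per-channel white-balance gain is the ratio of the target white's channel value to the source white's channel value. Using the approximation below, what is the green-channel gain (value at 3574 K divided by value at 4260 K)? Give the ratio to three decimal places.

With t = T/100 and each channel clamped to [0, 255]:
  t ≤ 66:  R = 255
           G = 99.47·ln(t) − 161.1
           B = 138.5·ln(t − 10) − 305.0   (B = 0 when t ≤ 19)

At 4260 K (t = 42.6):
  G = 99.47·ln 42.6 − 161.1 = 99.47·3.7519 − 161.1 = 212.097.
At 3574 K (t = 35.74):
  G = 99.47·ln 35.74 − 161.1 = 99.47·3.5763 − 161.1 = 194.632.
Gain = 194.632 / 212.097 = 0.9177 → 0.918.

0.918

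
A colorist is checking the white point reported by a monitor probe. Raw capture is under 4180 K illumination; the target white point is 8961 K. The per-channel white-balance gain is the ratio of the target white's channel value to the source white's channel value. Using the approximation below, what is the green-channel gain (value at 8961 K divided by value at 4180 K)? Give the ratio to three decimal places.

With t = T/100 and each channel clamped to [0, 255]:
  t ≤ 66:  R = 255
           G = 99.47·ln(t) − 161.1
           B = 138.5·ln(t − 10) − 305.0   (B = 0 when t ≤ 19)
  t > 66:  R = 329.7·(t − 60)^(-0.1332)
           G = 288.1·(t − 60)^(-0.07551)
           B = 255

At 4180 K (t = 41.8):
  G = 99.47·ln 41.8 − 161.1 = 99.47·3.7329 − 161.1 = 210.211.
At 8961 K (t = 89.61):
  G = 288.1·(89.61 − 60)^(-0.07551) = 288.1·29.61^(-0.07551) = 288.1·0.77427 = 223.067.
Gain = 223.067 / 210.211 = 1.0612 → 1.061.

1.061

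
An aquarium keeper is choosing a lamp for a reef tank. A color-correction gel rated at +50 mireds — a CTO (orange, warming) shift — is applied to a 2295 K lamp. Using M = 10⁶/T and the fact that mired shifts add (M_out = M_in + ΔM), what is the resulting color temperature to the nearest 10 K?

M_in = 10⁶/2295 = 435.73 mireds.
M_out = 435.73 + (+50) = 485.73 mireds.
T_out = 10⁶/485.73 = 2058.8 K → 2060 K.

2060 K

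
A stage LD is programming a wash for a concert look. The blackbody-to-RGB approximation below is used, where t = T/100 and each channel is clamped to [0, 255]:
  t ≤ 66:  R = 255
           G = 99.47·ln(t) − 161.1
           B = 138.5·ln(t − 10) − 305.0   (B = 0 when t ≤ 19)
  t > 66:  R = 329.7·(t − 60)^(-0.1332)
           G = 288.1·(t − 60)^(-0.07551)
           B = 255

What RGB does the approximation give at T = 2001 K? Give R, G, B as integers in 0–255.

t = 2001/100 = 20.01; the t ≤ 66 branch applies.
R = 255 by definition for t ≤ 66.
G = 99.47·ln 20.01 − 161.1 = 99.47·2.9962 − 161.1 = 136.935.
B = 138.5·ln(20.01 − 10) − 305.0 = 138.5·ln 10.01 − 305.0 = 138.5·2.3036 − 305.0 = 14.046.
Rounded: (255, 137, 14).

R=255, G=137, B=14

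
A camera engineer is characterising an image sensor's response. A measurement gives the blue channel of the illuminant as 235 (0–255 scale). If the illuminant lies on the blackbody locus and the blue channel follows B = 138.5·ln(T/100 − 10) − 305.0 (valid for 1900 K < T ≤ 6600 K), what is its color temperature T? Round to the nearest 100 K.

ln(t − 10) = (235 + 305.0) / 138.5 = 3.8989.
t − 10 = e^3.8989 = 49.349, so t = 59.349.
T = 100·t = 5935 K → 5900 K to the nearest 100 K.

5900 K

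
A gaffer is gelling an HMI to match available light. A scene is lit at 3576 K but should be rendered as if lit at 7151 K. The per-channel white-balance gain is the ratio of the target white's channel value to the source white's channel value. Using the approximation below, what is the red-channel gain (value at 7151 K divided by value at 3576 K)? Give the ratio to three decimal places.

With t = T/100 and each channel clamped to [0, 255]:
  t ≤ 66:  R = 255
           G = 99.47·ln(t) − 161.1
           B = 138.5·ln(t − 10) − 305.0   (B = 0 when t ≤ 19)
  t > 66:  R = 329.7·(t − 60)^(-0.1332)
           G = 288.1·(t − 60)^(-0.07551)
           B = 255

At 3576 K (t = 35.76):
  R = 255 by definition for t ≤ 66.
At 7151 K (t = 71.51):
  R = 329.7·(71.51 − 60)^(-0.1332) = 329.7·11.51^(-0.1332) = 329.7·0.72221 = 238.113.
Gain = 238.113 / 255.000 = 0.9338 → 0.934.

0.934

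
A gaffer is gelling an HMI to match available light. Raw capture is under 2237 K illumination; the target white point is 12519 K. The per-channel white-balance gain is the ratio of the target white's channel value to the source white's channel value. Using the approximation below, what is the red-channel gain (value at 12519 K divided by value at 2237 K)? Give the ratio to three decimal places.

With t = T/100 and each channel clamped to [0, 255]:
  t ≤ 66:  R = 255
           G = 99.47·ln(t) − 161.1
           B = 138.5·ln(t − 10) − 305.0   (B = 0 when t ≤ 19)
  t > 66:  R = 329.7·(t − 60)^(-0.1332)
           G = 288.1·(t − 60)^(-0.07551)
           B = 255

At 2237 K (t = 22.37):
  R = 255 by definition for t ≤ 66.
At 12519 K (t = 125.19):
  R = 329.7·(125.19 − 60)^(-0.1332) = 329.7·65.19^(-0.1332) = 329.7·0.57326 = 189.004.
Gain = 189.004 / 255.000 = 0.7412 → 0.741.

0.741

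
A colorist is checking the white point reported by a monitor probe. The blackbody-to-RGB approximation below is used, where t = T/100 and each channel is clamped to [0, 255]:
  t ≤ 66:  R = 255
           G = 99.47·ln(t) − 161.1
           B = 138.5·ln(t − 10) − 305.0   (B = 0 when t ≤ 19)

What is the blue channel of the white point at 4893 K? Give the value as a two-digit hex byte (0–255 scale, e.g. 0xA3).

0xCA

t = 4893/100 = 48.93; the t ≤ 66 branch applies.
B = 138.5·ln(48.93 − 10) − 305.0 = 138.5·ln 38.93 − 305.0 = 138.5·3.6618 − 305.0 = 202.154.
Rounded: 202; in hex, 0xCA.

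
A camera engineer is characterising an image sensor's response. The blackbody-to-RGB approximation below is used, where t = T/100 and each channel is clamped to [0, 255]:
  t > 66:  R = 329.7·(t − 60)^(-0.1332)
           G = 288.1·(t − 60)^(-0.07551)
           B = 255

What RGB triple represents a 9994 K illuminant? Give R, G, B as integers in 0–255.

t = 9994/100 = 99.94; the t > 66 branch applies.
R = 329.7·(99.94 − 60)^(-0.1332) = 329.7·39.94^(-0.1332) = 329.7·0.61192 = 201.749.
G = 288.1·(99.94 − 60)^(-0.07551) = 288.1·39.94^(-0.07551) = 288.1·0.75697 = 218.083.
B = 255 by definition for t > 66.
Rounded: (202, 218, 255).

R=202, G=218, B=255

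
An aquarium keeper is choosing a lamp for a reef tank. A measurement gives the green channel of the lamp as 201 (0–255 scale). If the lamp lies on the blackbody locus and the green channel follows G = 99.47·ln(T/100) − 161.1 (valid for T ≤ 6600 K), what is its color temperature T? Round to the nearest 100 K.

ln t = (201 + 161.1) / 99.47 = 3.6403.
t = e^3.6403 = 38.103.
T = 100·t = 3810 K → 3800 K to the nearest 100 K.

3800 K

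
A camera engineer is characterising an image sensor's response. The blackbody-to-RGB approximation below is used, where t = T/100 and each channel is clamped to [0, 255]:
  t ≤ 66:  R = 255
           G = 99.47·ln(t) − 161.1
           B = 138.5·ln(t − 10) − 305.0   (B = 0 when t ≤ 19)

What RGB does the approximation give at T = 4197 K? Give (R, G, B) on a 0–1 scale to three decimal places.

t = 4197/100 = 41.97; the t ≤ 66 branch applies.
R = 255 by definition for t ≤ 66.
G = 99.47·ln 41.97 − 161.1 = 99.47·3.7370 − 161.1 = 210.615.
B = 138.5·ln(41.97 − 10) − 305.0 = 138.5·ln 31.97 − 305.0 = 138.5·3.4648 − 305.0 = 174.875.
Dividing each by 255: (1.0000, 0.8259, 0.6858) → (1.000, 0.826, 0.686).

(1.000, 0.826, 0.686)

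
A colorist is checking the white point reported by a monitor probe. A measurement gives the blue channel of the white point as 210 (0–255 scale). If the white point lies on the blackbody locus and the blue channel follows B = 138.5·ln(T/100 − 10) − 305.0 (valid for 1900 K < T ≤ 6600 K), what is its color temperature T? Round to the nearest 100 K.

5100 K

ln(t − 10) = (210 + 305.0) / 138.5 = 3.7184.
t − 10 = e^3.7184 = 41.199, so t = 51.199.
T = 100·t = 5120 K → 5100 K to the nearest 100 K.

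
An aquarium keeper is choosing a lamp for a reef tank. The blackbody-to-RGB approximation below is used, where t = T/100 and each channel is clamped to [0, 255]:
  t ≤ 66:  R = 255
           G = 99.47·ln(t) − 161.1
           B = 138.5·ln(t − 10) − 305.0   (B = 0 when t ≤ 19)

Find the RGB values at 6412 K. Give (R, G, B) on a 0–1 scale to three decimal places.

t = 6412/100 = 64.12; the t ≤ 66 branch applies.
R = 255 by definition for t ≤ 66.
G = 99.47·ln 64.12 − 161.1 = 99.47·4.1608 − 161.1 = 252.770.
B = 138.5·ln(64.12 − 10) − 305.0 = 138.5·ln 54.12 − 305.0 = 138.5·3.9912 − 305.0 = 247.782.
Dividing each by 255: (1.0000, 0.9913, 0.9717) → (1.000, 0.991, 0.972).

(1.000, 0.991, 0.972)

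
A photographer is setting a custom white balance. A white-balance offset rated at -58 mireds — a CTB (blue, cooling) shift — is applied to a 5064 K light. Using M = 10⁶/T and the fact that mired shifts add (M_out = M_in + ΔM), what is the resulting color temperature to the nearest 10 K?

M_in = 10⁶/5064 = 197.47 mireds.
M_out = 197.47 + (-58) = 139.47 mireds.
T_out = 10⁶/139.47 = 7169.9 K → 7170 K.

7170 K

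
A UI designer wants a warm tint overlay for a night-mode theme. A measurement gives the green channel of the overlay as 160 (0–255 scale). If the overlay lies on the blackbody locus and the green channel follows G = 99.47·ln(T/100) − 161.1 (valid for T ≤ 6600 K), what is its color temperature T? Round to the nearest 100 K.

2500 K

ln t = (160 + 161.1) / 99.47 = 3.2281.
t = e^3.2281 = 25.232.
T = 100·t = 2523 K → 2500 K to the nearest 100 K.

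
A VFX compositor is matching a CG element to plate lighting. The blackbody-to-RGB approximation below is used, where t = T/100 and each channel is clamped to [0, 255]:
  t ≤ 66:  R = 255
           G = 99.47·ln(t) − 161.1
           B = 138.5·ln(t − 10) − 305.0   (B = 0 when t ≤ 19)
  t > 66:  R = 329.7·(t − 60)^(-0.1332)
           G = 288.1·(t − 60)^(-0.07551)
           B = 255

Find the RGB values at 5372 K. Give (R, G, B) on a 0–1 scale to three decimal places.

t = 5372/100 = 53.72; the t ≤ 66 branch applies.
R = 255 by definition for t ≤ 66.
G = 99.47·ln 53.72 − 161.1 = 99.47·3.9838 − 161.1 = 235.167.
B = 138.5·ln(53.72 − 10) − 305.0 = 138.5·ln 43.72 − 305.0 = 138.5·3.7778 − 305.0 = 218.226.
Dividing each by 255: (1.0000, 0.9222, 0.8558) → (1.000, 0.922, 0.856).

(1.000, 0.922, 0.856)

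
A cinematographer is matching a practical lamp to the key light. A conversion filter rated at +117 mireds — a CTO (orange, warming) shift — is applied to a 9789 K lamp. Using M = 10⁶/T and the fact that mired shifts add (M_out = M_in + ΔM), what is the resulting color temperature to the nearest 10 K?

4560 K

M_in = 10⁶/9789 = 102.16 mireds.
M_out = 102.16 + (+117) = 219.16 mireds.
T_out = 10⁶/219.16 = 4563.0 K → 4560 K.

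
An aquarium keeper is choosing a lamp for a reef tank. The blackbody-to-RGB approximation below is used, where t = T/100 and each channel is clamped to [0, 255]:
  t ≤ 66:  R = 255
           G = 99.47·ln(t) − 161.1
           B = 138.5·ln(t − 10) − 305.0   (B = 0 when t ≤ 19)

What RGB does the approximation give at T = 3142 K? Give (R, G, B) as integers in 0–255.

(255, 182, 119)

t = 3142/100 = 31.42; the t ≤ 66 branch applies.
R = 255 by definition for t ≤ 66.
G = 99.47·ln 31.42 − 161.1 = 99.47·3.4474 − 161.1 = 181.817.
B = 138.5·ln(31.42 − 10) − 305.0 = 138.5·ln 21.42 − 305.0 = 138.5·3.0643 − 305.0 = 119.409.
Rounded: (255, 182, 119).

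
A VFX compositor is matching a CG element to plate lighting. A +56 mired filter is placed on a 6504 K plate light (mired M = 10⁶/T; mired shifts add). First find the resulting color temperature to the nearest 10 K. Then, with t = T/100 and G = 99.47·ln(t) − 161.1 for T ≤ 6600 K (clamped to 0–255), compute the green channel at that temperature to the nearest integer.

M_in = 10⁶/6504 = 153.75; M_out = 153.75 + (+56) = 209.75.
T_out = 10⁶/209.75 = 4767.5 K → 4770 K; t = 47.7.
G = 99.47·ln 47.7 − 161.1 = 99.47·3.8649 − 161.1 = 223.345.
Rounded: 223.

223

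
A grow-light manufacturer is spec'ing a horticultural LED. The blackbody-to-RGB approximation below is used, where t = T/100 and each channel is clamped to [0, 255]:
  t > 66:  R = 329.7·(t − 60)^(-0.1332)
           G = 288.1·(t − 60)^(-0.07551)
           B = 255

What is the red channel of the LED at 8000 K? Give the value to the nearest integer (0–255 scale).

221

t = 8000/100 = 80; the t > 66 branch applies.
R = 329.7·(80 − 60)^(-0.1332) = 329.7·20^(-0.1332) = 329.7·0.67097 = 221.219.
Rounded: 221.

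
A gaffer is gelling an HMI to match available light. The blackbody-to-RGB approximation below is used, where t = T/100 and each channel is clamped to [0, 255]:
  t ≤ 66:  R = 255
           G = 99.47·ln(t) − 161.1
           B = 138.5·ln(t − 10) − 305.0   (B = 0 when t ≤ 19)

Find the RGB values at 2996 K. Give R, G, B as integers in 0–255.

t = 2996/100 = 29.96; the t ≤ 66 branch applies.
R = 255 by definition for t ≤ 66.
G = 99.47·ln 29.96 − 161.1 = 99.47·3.3999 − 161.1 = 177.084.
B = 138.5·ln(29.96 − 10) − 305.0 = 138.5·ln 19.96 − 305.0 = 138.5·2.9937 − 305.0 = 109.632.
Rounded: (255, 177, 110).

R=255, G=177, B=110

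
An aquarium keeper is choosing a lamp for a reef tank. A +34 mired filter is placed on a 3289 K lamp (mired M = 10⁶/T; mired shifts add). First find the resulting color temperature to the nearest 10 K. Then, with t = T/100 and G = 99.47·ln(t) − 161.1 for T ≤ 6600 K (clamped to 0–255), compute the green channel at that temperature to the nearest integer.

176

M_in = 10⁶/3289 = 304.04; M_out = 304.04 + (+34) = 338.04.
T_out = 10⁶/338.04 = 2958.2 K → 2960 K; t = 29.6.
G = 99.47·ln 29.6 − 161.1 = 99.47·3.3878 − 161.1 = 175.882.
Rounded: 176.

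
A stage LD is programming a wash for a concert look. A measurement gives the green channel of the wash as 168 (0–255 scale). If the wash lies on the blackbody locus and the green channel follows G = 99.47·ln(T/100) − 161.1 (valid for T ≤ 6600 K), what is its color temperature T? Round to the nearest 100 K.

ln t = (168 + 161.1) / 99.47 = 3.3085.
t = e^3.3085 = 27.345.
T = 100·t = 2735 K → 2700 K to the nearest 100 K.

2700 K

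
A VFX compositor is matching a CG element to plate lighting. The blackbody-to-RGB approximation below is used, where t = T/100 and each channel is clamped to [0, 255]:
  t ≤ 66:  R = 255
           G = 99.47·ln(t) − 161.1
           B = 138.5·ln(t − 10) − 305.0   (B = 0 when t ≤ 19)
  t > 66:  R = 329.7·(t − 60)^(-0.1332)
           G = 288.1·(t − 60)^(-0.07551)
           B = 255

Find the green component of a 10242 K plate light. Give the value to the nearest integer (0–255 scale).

217

t = 10242/100 = 102.42; the t > 66 branch applies.
G = 288.1·(102.42 − 60)^(-0.07551) = 288.1·42.42^(-0.07551) = 288.1·0.75353 = 217.093.
Rounded: 217.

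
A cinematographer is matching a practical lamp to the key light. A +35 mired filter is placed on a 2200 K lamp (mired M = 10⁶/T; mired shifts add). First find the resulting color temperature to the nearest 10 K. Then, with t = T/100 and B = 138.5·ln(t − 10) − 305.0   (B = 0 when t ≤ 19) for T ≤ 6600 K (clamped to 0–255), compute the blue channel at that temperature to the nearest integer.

19

M_in = 10⁶/2200 = 454.55; M_out = 454.55 + (+35) = 489.55.
T_out = 10⁶/489.55 = 2042.7 K → 2040 K; t = 20.4.
B = 138.5·ln(20.4 − 10) − 305.0 = 138.5·ln 10.4 − 305.0 = 138.5·2.3418 − 305.0 = 19.340.
Rounded: 19.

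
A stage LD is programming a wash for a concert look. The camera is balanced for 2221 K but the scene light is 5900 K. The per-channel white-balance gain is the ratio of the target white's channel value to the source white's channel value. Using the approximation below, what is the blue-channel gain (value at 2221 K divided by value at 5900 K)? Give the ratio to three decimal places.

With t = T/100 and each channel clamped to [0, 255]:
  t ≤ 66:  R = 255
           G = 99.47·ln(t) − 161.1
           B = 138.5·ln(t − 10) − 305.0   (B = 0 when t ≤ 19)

At 5900 K (t = 59):
  B = 138.5·ln(59 − 10) − 305.0 = 138.5·ln 49 − 305.0 = 138.5·3.8918 − 305.0 = 234.017.
At 2221 K (t = 22.21):
  B = 138.5·ln(22.21 − 10) − 305.0 = 138.5·ln 12.21 − 305.0 = 138.5·2.5023 − 305.0 = 41.562.
Gain = 41.562 / 234.017 = 0.1776 → 0.178.

0.178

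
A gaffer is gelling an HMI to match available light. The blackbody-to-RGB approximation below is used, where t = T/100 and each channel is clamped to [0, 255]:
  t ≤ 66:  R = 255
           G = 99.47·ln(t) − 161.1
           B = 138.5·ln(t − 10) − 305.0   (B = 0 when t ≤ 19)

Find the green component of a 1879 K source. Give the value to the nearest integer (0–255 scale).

t = 1879/100 = 18.79; the t ≤ 66 branch applies.
G = 99.47·ln 18.79 − 161.1 = 99.47·2.9333 − 161.1 = 130.678.
Rounded: 131.

131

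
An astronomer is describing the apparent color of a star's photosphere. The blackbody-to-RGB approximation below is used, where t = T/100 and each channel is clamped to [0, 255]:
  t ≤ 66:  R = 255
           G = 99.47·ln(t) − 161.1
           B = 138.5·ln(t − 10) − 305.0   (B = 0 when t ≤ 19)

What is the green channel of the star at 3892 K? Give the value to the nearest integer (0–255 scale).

t = 3892/100 = 38.92; the t ≤ 66 branch applies.
G = 99.47·ln 38.92 − 161.1 = 99.47·3.6615 − 161.1 = 203.110.
Rounded: 203.

203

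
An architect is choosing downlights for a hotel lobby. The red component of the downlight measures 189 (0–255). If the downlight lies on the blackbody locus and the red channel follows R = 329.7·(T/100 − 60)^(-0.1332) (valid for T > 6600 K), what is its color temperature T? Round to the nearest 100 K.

(t − 60)^(-0.1332) = 189/329.7 = 0.57325.
t − 60 = 0.57325^(1/-0.1332) = 0.57325^(-7.508) = 65.199, so t = 125.199.
T = 100·t = 12520 K → 12500 K to the nearest 100 K.

12500 K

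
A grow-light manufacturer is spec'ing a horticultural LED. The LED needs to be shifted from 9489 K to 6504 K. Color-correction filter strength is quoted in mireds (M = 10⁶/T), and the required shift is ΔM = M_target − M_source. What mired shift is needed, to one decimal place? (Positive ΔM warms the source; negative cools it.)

M_source = 10⁶/9489 = 105.385; M_target = 10⁶/6504 = 153.752.
ΔM = 153.752 − 105.385 = 48.366 → +48.4 mireds, a warming shift.

+48.4 mireds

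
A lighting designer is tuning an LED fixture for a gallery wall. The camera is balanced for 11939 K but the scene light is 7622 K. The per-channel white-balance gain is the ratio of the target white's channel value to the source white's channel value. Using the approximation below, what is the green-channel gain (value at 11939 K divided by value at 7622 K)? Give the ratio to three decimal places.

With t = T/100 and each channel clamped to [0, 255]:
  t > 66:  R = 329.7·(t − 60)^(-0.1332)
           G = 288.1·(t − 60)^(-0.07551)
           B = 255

At 7622 K (t = 76.22):
  G = 288.1·(76.22 − 60)^(-0.07551) = 288.1·16.22^(-0.07551) = 288.1·0.81027 = 233.438.
At 11939 K (t = 119.39):
  G = 288.1·(119.39 − 60)^(-0.07551) = 288.1·59.39^(-0.07551) = 288.1·0.73463 = 211.646.
Gain = 211.646 / 233.438 = 0.9066 → 0.907.

0.907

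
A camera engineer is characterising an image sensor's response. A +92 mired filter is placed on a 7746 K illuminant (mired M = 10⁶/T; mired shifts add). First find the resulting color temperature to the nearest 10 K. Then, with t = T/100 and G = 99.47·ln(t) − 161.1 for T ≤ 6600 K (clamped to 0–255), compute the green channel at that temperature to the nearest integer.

M_in = 10⁶/7746 = 129.10; M_out = 129.10 + (+92) = 221.10.
T_out = 10⁶/221.10 = 4522.9 K → 4520 K; t = 45.2.
G = 99.47·ln 45.2 − 161.1 = 99.47·3.8111 − 161.1 = 217.990.
Rounded: 218.

218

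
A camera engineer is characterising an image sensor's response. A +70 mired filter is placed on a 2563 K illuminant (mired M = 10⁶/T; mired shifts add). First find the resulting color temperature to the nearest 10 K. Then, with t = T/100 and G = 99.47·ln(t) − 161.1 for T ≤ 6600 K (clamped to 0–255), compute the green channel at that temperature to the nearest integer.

M_in = 10⁶/2563 = 390.17; M_out = 390.17 + (+70) = 460.17.
T_out = 10⁶/460.17 = 2173.1 K → 2170 K; t = 21.7.
G = 99.47·ln 21.7 − 161.1 = 99.47·3.0773 − 161.1 = 145.000.
Rounded: 145.

145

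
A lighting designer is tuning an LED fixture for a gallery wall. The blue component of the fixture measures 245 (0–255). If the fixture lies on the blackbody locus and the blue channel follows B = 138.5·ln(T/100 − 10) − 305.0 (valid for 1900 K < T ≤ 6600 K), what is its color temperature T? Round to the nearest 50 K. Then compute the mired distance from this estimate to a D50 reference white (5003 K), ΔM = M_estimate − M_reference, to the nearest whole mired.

-41 mireds

ln(t − 10) = (245 + 305.0) / 138.5 = 3.9711.
t − 10 = e^3.9711 = 53.044, so t = 63.044.
T = 100·t = 6304 K → 6300 K to the nearest 50 K.
M_estimate = 10⁶/6300 = 158.73; M_reference = 10⁶/5003 = 199.88.
ΔM = 158.73 − 199.88 = -41.15 → -41 mireds.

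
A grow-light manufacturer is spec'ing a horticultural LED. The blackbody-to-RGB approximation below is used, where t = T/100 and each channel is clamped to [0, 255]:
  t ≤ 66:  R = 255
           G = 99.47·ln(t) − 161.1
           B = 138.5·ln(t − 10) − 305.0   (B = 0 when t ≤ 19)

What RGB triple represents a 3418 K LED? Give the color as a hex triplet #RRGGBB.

t = 3418/100 = 34.18; the t ≤ 66 branch applies.
R = 255 by definition for t ≤ 66.
G = 99.47·ln 34.18 − 161.1 = 99.47·3.5316 − 161.1 = 190.192.
B = 138.5·ln(34.18 − 10) − 305.0 = 138.5·ln 24.18 − 305.0 = 138.5·3.1855 − 305.0 = 136.195.
Rounded: (255, 190, 136).
In hex: #FFBE88.

#FFBE88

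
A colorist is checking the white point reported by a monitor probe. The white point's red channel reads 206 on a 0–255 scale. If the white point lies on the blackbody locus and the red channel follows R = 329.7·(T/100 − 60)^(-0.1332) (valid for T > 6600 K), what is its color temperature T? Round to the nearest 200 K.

9400 K

(t − 60)^(-0.1332) = 206/329.7 = 0.62481.
t − 60 = 0.62481^(1/-0.1332) = 0.62481^(-7.508) = 34.152, so t = 94.152.
T = 100·t = 9415 K → 9400 K to the nearest 200 K.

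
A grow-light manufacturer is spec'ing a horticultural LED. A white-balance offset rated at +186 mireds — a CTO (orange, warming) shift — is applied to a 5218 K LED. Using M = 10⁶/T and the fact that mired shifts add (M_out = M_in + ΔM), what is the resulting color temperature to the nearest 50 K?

M_in = 10⁶/5218 = 191.64 mireds.
M_out = 191.64 + (+186) = 377.64 mireds.
T_out = 10⁶/377.64 = 2648.0 K → 2650 K.

2650 K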